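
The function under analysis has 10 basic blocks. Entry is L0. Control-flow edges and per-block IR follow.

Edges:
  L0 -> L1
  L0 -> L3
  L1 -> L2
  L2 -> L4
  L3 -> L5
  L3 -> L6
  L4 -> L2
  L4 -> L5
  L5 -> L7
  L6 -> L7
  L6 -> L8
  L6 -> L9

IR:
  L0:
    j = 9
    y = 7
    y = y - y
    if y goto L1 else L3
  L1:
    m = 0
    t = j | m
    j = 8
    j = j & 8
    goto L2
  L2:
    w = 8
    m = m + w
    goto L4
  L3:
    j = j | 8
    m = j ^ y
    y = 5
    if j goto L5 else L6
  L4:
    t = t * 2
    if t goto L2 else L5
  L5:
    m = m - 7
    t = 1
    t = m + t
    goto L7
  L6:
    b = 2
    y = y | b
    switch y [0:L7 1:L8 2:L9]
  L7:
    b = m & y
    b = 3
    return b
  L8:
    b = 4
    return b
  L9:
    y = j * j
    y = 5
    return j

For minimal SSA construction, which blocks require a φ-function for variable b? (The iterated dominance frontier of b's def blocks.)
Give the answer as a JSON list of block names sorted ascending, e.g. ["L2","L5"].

Answer: ["L7"]

Derivation:
idom tree: L1←L0 L2←L1 L3←L0 L4←L2 L5←L0 L6←L3 L7←L0 L8←L6 L9←L6
Join-block Dom:
  L2: preds {L1,L4}: {L0,L1} ∩ {L0,L1,L2,L4} = {L0,L1}; idom=L1
  L5: preds {L3,L4}: {L0,L3} ∩ {L0,L1,L2,L4} = {L0}; idom=L0
  L7: preds {L5,L6}: {L0,L5} ∩ {L0,L3,L6} = {L0}; idom=L0

DF walk-up:
  L2←L1: walk · to L1
  L2←L4: walk L4→L2 to L1
  L5←L3: walk L3 to L0
  L5←L4: walk L4→L2→L1 to L0
  L7←L5: walk L5 to L0
  L7←L6: walk L6→L3 to L0
  L0: DF=∅
  L1: DF={L5}
  L2: DF={L2,L5}
  L3: DF={L5,L7}
  L4: DF={L2,L5}
  L5: DF={L7}
  L6: DF={L7}
  L7: DF=∅
  L8: DF=∅
  L9: DF=∅

φ for b: defs {L6,L7,L8}
  DF⁺ = {L7}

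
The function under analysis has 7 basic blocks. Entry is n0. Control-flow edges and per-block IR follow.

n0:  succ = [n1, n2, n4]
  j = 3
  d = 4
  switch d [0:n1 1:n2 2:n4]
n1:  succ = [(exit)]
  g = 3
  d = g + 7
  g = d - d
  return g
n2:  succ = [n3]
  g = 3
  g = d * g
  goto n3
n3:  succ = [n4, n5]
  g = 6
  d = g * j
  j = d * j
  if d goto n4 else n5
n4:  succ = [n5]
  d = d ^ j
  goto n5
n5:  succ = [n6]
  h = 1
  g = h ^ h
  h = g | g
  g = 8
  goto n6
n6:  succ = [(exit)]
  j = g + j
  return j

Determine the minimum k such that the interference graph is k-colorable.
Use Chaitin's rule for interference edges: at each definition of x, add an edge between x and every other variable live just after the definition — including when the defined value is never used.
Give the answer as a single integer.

Answer: 3

Analysis:
Block summaries:
  n0: def={d,j} ue=∅
  n1: def={d,g} ue=∅
  n2: def={g} ue={d}
  n3: def={d,g,j} ue={j}
  n4: def={d} ue={d,j}
  n5: def={g,h} ue=∅
  n6: def={j} ue={g,j}

Live sets:
  n0: in=∅ out={d,j}
  n1: in=∅ out=∅
  n2: in={d,j} out={j}
  n3: in={j} out={d,j}
  n4: in={d,j} out={j}
  n5: in={j} out={g,j}
  n6: in={g,j} out=∅

Conflict graph:
  d↔{g,j}
  g↔{d,j}
  h↔{j}
  j↔{d,g,h}

Colouring:
  {d,g,j} pairwise interfere (3-clique) ⇒ χ ≥ 3
  assign d→c1 g→c2 h→c1 j→c0 — no edge inside a register ⇒ χ ≤ 3
  χ = 3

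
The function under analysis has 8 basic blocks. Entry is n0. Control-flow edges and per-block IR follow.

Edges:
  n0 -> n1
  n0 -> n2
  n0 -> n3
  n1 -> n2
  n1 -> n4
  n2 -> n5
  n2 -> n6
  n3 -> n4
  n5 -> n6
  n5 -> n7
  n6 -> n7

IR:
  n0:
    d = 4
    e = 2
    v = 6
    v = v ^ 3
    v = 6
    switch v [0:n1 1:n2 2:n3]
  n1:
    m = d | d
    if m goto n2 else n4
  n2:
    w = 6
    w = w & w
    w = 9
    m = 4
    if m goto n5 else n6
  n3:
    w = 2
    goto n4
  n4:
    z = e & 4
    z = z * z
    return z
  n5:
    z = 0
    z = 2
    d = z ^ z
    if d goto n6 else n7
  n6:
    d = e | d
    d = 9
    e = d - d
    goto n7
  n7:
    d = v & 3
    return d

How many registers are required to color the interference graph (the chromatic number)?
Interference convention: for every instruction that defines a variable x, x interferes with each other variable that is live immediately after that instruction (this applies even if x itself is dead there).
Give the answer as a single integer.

Answer: 4

Working:
def/use:
  n0: {d,e,v} / ∅
  n1: {m} / {d}
  n2: {m,w} / ∅
  n3: {w} / ∅
  n4: {z} / {e}
  n5: {d,z} / ∅
  n6: {d,e} / {d,e}
  n7: {d} / {v}

Backward fixpoint:
  n0 li=∅ lo={d,e,v}
  n1 li={d,e,v} lo={d,e,v}
  n2 li={d,e,v} lo={d,e,v}
  n3 li={e} lo={e}
  n4 li={e} lo=∅
  n5 li={e,v} lo={d,e,v}
  n6 li={d,e,v} lo={v}
  n7 li={v} lo=∅

Interference:
  d: {e,m,v,w}
  e: {d,m,v,w,z}
  m: {d,e,v}
  v: {d,e,m,w,z}
  w: {d,e,v}
  z: {e,v}

Registers:
  {d,e,m,v} pairwise interfere (4-clique) ⇒ χ ≥ 4
  4-colouring: R0={e}  R1={v}  R2={d,z}  R3={m,w}
  χ = 4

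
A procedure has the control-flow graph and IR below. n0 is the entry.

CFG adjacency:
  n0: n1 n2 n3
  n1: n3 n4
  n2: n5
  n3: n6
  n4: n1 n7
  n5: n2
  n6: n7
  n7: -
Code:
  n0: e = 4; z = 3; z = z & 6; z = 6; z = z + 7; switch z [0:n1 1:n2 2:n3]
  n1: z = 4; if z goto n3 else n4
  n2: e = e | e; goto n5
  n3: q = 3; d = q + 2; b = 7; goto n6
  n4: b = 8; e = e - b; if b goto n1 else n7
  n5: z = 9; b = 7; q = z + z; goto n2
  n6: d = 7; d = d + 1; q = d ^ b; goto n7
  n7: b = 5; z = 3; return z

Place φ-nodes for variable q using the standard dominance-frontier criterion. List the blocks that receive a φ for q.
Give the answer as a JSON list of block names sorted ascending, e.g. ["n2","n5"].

idom tree: n1←n0 n2←n0 n3←n0 n4←n1 n5←n2 n6←n3 n7←n0
Join-block Dom:
  n1: preds {n0,n4}: {n0} ∩ {n0,n1,n4} = {n0}; idom=n0
  n2: preds {n0,n5}: {n0} ∩ {n0,n2,n5} = {n0}; idom=n0
  n3: preds {n0,n1}: {n0} ∩ {n0,n1} = {n0}; idom=n0
  n7: preds {n4,n6}: {n0,n1,n4} ∩ {n0,n3,n6} = {n0}; idom=n0

DF walk-up:
  n1←n0: walk · to n0
  n1←n4: walk n4→n1 to n0
  n2←n0: walk · to n0
  n2←n5: walk n5→n2 to n0
  n3←n0: walk · to n0
  n3←n1: walk n1 to n0
  n7←n4: walk n4→n1 to n0
  n7←n6: walk n6→n3 to n0
  DF(n0)=∅
  DF(n1)={n1,n3,n7}
  DF(n2)={n2}
  DF(n3)={n7}
  DF(n4)={n1,n7}
  DF(n5)={n2}
  DF(n6)={n7}
  DF(n7)=∅

φ for q: defs {n3,n5,n6}
  DF⁺ = {n2,n7}

Answer: ["n2", "n7"]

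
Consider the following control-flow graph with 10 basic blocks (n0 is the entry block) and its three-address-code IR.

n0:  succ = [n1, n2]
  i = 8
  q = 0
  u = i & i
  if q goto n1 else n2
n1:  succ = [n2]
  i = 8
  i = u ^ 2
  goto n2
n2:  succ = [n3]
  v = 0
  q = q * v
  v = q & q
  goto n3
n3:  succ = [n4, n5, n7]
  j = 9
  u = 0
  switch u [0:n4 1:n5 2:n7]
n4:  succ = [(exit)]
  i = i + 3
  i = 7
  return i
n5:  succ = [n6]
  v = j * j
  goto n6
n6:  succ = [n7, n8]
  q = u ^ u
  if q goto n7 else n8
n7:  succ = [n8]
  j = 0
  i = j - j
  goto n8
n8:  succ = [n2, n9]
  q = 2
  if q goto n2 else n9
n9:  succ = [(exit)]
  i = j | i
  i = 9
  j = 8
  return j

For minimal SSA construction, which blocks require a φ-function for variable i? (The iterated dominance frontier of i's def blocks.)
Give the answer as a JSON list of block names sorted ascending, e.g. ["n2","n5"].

Answer: ["n2", "n8"]

Working:
idom tree: n1←n0 n2←n0 n3←n2 n4←n3 n5←n3 n6←n5 n7←n3 n8←n3 n9←n8
Dom at joins:
  n2: preds {n0,n1,n8}: {n0} ∩ {n0,n1} ∩ {n0,n2,n3,n8} = {n0}; idom=n0
  n7: preds {n3,n6}: {n0,n2,n3} ∩ {n0,n2,n3,n5,n6} = {n0,n2,n3}; idom=n3
  n8: preds {n6,n7}: {n0,n2,n3,n5,n6} ∩ {n0,n2,n3,n7} = {n0,n2,n3}; idom=n3

DF walk-up:
  join n2 pred n0: · stop@n0
  join n2 pred n1: n1 stop@n0
  join n2 pred n8: n8→n3→n2 stop@n0
  join n7 pred n3: · stop@n3
  join n7 pred n6: n6→n5 stop@n3
  join n8 pred n6: n6→n5 stop@n3
  join n8 pred n7: n7 stop@n3
  n0 → ∅
  n1 → {n2}
  n2 → {n2}
  n3 → {n2}
  n4 → ∅
  n5 → {n7,n8}
  n6 → {n7,n8}
  n7 → {n8}
  n8 → {n2}
  n9 → ∅

φ for i: defs {n0,n1,n4,n7,n9}
  DF⁺ = {n2,n8}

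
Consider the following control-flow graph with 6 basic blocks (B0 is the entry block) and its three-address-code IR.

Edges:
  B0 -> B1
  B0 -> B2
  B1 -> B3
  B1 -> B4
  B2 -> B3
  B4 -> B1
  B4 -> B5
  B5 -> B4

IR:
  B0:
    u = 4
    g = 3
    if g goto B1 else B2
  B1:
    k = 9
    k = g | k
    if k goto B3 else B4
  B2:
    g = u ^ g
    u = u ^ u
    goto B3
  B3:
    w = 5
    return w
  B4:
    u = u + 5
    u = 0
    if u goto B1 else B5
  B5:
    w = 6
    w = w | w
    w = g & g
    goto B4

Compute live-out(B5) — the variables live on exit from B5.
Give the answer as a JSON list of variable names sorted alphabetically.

def/use:
  B0: {g,u} / ∅
  B1: {k} / {g}
  B2: {g,u} / {g,u}
  B3: {w} / ∅
  B4: {u} / {u}
  B5: {w} / {g}

Liveness:
  B0 li=∅ lo={g,u}
  B1 li={g,u} lo={g,u}
  B2 li={g,u} lo=∅
  B3 li=∅ lo=∅
  B4 li={g,u} lo={g,u}
  B5 li={g,u} lo={g,u}

live-out(B5) = ["g", "u"]

Answer: ["g", "u"]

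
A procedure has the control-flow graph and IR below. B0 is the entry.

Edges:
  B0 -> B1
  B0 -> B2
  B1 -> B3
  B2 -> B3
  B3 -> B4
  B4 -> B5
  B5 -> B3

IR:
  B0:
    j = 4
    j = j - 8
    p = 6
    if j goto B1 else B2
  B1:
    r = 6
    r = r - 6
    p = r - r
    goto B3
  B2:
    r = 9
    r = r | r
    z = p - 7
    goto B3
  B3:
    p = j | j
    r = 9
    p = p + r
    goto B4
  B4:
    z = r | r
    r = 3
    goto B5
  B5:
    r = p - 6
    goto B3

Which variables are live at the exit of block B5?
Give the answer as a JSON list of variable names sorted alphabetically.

Answer: ["j"]

Working:
def/use:
  B0: {j,p} / ∅
  B1: {p,r} / ∅
  B2: {r,z} / {p}
  B3: {p,r} / {j}
  B4: {r,z} / {r}
  B5: {r} / {p}

Live sets:
  B0: in=∅ out={j,p}
  B1: in={j} out={j}
  B2: in={j,p} out={j}
  B3: in={j} out={j,p,r}
  B4: in={j,p,r} out={j,p}
  B5: in={j,p} out={j}

live-out(B5) = ["j"]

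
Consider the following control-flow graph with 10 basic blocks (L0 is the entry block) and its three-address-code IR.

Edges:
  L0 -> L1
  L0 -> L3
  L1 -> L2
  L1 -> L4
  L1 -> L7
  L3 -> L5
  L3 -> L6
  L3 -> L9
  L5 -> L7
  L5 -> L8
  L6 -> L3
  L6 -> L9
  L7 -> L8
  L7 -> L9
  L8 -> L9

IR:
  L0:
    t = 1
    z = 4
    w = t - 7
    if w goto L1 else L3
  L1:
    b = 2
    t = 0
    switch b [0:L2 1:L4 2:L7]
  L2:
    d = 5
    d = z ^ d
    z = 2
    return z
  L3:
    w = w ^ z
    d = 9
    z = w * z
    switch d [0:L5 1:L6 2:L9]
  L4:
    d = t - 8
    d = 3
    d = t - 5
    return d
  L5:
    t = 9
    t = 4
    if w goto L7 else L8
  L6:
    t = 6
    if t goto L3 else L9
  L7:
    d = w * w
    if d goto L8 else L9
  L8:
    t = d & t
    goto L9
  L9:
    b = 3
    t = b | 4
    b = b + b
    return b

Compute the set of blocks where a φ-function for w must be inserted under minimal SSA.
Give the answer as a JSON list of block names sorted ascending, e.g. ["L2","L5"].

Answer: ["L3", "L7", "L8", "L9"]

Derivation:
idom tree: L1←L0 L2←L1 L3←L0 L4←L1 L5←L3 L6←L3 L7←L0 L8←L0 L9←L0
Join-block Dom:
  L3: preds {L0,L6}: {L0} ∩ {L0,L3,L6} = {L0}; idom=L0
  L7: preds {L1,L5}: {L0,L1} ∩ {L0,L3,L5} = {L0}; idom=L0
  L8: preds {L5,L7}: {L0,L3,L5} ∩ {L0,L7} = {L0}; idom=L0
  L9: preds {L3,L6,L7,L8}: {L0,L3} ∩ {L0,L3,L6} ∩ {L0,L7} ∩ {L0,L8} = {L0}; idom=L0

DF walk-up:
  L3←L0: walk · to L0
  L3←L6: walk L6→L3 to L0
  L7←L1: walk L1 to L0
  L7←L5: walk L5→L3 to L0
  L8←L5: walk L5→L3 to L0
  L8←L7: walk L7 to L0
  L9←L3: walk L3 to L0
  L9←L6: walk L6→L3 to L0
  L9←L7: walk L7 to L0
  L9←L8: walk L8 to L0
  L0 → ∅
  L1 → {L7}
  L2 → ∅
  L3 → {L3,L7,L8,L9}
  L4 → ∅
  L5 → {L7,L8}
  L6 → {L3,L9}
  L7 → {L8,L9}
  L8 → {L9}
  L9 → ∅

φ for w: defs {L0,L3}
  DF⁺ = {L3,L7,L8,L9}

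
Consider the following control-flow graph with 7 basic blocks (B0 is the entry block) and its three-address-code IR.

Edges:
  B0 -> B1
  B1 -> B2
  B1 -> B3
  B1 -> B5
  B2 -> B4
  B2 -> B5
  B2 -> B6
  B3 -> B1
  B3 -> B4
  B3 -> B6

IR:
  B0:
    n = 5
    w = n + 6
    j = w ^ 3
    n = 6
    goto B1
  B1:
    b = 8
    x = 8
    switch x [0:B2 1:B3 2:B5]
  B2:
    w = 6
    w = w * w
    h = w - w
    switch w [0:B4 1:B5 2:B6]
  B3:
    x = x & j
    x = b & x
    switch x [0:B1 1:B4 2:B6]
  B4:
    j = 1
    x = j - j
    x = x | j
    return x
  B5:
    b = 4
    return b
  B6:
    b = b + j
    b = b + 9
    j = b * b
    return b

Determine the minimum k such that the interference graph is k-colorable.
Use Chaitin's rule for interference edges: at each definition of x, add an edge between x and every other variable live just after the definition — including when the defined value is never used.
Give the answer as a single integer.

def/use:
  B0: {j,n,w} / ∅
  B1: {b,x} / ∅
  B2: {h,w} / ∅
  B3: {x} / {b,j,x}
  B4: {j,x} / ∅
  B5: {b} / ∅
  B6: {b,j} / {b,j}

Backward fixpoint:
  B0: in=∅ out={j}
  B1: in={j} out={b,j,x}
  B2: in={b,j} out={b,j}
  B3: in={b,j,x} out={b,j}
  B4: in=∅ out=∅
  B5: in=∅ out=∅
  B6: in={b,j} out=∅

Interference:
  b — {h,j,w,x}
  h — {b,j,w}
  j — {b,h,n,w,x}
  n — {j}
  w — {b,h,j}
  x — {b,j}

Colouring:
  {b,h,j,w} pairwise interfere (4-clique) ⇒ χ ≥ 4
  4-colouring: r0={j}  r1={b,n}  r2={h,x}  r3={w}
  χ = 4

Answer: 4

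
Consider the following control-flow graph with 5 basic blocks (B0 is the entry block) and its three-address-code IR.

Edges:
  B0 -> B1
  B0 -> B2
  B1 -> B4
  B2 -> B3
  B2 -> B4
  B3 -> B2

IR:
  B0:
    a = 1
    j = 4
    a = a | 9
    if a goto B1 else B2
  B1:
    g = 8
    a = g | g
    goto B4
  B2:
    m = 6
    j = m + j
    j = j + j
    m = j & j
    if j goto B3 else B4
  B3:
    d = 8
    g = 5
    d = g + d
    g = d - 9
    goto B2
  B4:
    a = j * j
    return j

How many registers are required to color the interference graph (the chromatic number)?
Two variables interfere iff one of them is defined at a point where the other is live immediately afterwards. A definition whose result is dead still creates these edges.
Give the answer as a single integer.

Answer: 3

Working:
def/use:
  B0: def={a,j} ue=∅
  B1: def={a,g} ue=∅
  B2: def={j,m} ue={j}
  B3: def={d,g} ue=∅
  B4: def={a} ue={j}

Liveness:
  B0: in=∅ out={j}
  B1: in={j} out={j}
  B2: in={j} out={j}
  B3: in={j} out={j}
  B4: in={j} out=∅

Conflict graph:
  a — {j}
  d — {g,j}
  g — {d,j}
  j — {a,d,g,m}
  m — {j}

Chromatic number:
  {d,g,j} pairwise interfere (3-clique) ⇒ χ ≥ 3
  3-colouring: R0={j}  R1={a,d,m}  R2={g}
  χ = 3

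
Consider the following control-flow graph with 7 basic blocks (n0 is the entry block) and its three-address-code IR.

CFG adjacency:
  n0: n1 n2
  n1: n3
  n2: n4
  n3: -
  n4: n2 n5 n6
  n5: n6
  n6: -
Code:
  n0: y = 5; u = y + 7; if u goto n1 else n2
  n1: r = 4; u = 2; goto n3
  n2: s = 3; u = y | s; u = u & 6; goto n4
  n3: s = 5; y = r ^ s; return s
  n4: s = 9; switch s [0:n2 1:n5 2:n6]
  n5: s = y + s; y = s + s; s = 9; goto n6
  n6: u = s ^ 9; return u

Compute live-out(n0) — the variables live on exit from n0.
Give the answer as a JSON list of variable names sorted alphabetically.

Per-block:
  n0: def={u,y} ue=∅
  n1: def={r,u} ue=∅
  n2: def={s,u} ue={y}
  n3: def={s,y} ue={r}
  n4: def={s} ue=∅
  n5: def={s,y} ue={s,y}
  n6: def={u} ue={s}

Live sets:
  n0 li=∅ lo={y}
  n1 li=∅ lo={r}
  n2 li={y} lo={y}
  n3 li={r} lo=∅
  n4 li={y} lo={s,y}
  n5 li={s,y} lo={s}
  n6 li={s} lo=∅

live-out(n0) = ["y"]

Answer: ["y"]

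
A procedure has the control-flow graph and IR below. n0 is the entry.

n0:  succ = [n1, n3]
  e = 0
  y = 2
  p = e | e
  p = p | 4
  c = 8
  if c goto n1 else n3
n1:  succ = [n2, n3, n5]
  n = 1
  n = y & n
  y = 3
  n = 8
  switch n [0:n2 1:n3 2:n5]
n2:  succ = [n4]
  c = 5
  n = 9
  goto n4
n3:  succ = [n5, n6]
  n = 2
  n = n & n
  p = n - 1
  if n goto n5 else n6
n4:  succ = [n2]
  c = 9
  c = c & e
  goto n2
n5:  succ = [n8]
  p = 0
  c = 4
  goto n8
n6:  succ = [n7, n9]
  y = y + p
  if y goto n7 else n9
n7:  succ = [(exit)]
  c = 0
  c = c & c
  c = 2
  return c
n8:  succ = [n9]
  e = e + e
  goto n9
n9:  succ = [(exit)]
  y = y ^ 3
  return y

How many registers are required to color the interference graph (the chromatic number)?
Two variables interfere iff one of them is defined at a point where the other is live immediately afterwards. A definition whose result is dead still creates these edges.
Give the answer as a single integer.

Per-block:
  n0: {c,e,p,y} / ∅
  n1: {n,y} / {y}
  n2: {c,n} / ∅
  n3: {n,p} / ∅
  n4: {c} / {e}
  n5: {c,p} / ∅
  n6: {y} / {p,y}
  n7: {c} / ∅
  n8: {e} / {e}
  n9: {y} / {y}

Live sets:
  n0: in=∅ out={e,y}
  n1: in={e,y} out={e,y}
  n2: in={e} out={e}
  n3: in={e,y} out={e,p,y}
  n4: in={e} out={e}
  n5: in={e,y} out={e,y}
  n6: in={p,y} out={y}
  n7: in=∅ out=∅
  n8: in={e,y} out={y}
  n9: in={y} out=∅

Interfere edges:
  c↔{e,y}
  e↔{c,n,p,y}
  n↔{e,p,y}
  p↔{e,n,y}
  y↔{c,e,n,p}

Chromatic number:
  lower bound: {e,n,p,y} mutually conflict ⇒ χ ≥ 4
  assign c→c2 e→c0 n→c2 p→c3 y→c1 — no edge inside a register ⇒ χ ≤ 4
  χ = 4

Answer: 4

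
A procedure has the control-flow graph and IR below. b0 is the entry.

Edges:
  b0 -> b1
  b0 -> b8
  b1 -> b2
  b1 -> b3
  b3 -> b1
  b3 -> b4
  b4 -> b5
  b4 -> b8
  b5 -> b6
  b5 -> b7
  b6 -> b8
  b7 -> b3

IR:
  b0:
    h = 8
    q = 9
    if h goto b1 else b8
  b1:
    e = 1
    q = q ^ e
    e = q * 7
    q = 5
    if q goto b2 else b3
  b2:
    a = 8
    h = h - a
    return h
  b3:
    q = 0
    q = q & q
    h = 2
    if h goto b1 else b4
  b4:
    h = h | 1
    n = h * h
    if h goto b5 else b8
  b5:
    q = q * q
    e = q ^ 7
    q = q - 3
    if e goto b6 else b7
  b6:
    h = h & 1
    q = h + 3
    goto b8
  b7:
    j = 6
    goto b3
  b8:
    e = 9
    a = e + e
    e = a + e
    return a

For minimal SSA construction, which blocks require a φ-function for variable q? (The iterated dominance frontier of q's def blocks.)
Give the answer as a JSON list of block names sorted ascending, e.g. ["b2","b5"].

idom tree: b1←b0 b2←b1 b3←b1 b4←b3 b5←b4 b6←b5 b7←b5 b8←b0
Join-block Dom:
  b1: preds {b0,b3}: {b0} ∩ {b0,b1,b3} = {b0}; idom=b0
  b3: preds {b1,b7}: {b0,b1} ∩ {b0,b1,b3,b4,b5,b7} = {b0,b1}; idom=b1
  b8: preds {b0,b4,b6}: {b0} ∩ {b0,b1,b3,b4} ∩ {b0,b1,b3,b4,b5,b6} = {b0}; idom=b0

Frontier:
  join b1 pred b0: · stop@b0
  join b1 pred b3: b3→b1 stop@b0
  join b3 pred b1: · stop@b1
  join b3 pred b7: b7→b5→b4→b3 stop@b1
  join b8 pred b0: · stop@b0
  join b8 pred b4: b4→b3→b1 stop@b0
  join b8 pred b6: b6→b5→b4→b3→b1 stop@b0
  b0 → ∅
  b1 → {b1,b8}
  b2 → ∅
  b3 → {b1,b3,b8}
  b4 → {b3,b8}
  b5 → {b3,b8}
  b6 → {b8}
  b7 → {b3}
  b8 → ∅

φ for q: defs {b0,b1,b3,b5,b6}
  DF⁺ = {b1,b3,b8}

Answer: ["b1", "b3", "b8"]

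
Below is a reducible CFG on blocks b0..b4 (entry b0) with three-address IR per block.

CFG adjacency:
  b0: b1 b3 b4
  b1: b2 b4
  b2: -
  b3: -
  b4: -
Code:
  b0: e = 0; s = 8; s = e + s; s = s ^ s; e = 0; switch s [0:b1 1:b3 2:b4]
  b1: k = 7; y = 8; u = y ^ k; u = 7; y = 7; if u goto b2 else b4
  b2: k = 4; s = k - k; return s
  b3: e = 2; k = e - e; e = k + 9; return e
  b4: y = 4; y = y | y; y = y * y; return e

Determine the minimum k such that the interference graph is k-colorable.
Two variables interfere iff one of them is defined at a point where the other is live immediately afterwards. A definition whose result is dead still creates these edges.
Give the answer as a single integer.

Per-block:
  b0: {e,s} / ∅
  b1: {k,u,y} / ∅
  b2: {k,s} / ∅
  b3: {e,k} / ∅
  b4: {y} / {e}

Liveness:
  b0 li=∅ lo={e}
  b1 li={e} lo={e}
  b2 li=∅ lo=∅
  b3 li=∅ lo=∅
  b4 li={e} lo=∅

Interfere edges:
  e — {k,s,u,y}
  k — {e,y}
  s — {e}
  u — {e,y}
  y — {e,k,u}

Registers:
  clique {e,k,y} ⇒ need ≥ 3
  assign e→R0 k→R2 s→R1 u→R2 y→R1 — no edge inside a register ⇒ χ ≤ 3
  χ = 3

Answer: 3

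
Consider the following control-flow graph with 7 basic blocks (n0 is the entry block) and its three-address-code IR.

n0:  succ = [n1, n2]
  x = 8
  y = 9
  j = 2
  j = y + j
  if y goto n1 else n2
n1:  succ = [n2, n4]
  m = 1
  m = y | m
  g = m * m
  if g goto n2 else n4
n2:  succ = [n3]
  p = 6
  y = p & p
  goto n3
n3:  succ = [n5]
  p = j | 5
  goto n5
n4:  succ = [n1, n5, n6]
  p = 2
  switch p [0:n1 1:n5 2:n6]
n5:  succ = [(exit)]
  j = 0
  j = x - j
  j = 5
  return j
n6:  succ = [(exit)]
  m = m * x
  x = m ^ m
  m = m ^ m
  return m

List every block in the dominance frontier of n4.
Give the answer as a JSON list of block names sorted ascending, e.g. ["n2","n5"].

idom tree: n1←n0 n2←n0 n3←n2 n4←n1 n5←n0 n6←n4
Join-block Dom:
  n1: preds {n0,n4}: {n0} ∩ {n0,n1,n4} = {n0}; idom=n0
  n2: preds {n0,n1}: {n0} ∩ {n0,n1} = {n0}; idom=n0
  n5: preds {n3,n4}: {n0,n2,n3} ∩ {n0,n1,n4} = {n0}; idom=n0

DF walk-up:
  n1←n0: walk · to n0
  n1←n4: walk n4→n1 to n0
  n2←n0: walk · to n0
  n2←n1: walk n1 to n0
  n5←n3: walk n3→n2 to n0
  n5←n4: walk n4→n1 to n0
  n0: DF=∅
  n1: DF={n1,n2,n5}
  n2: DF={n5}
  n3: DF={n5}
  n4: DF={n1,n5}
  n5: DF=∅
  n6: DF=∅

DF(n4) = ["n1", "n5"]

Answer: ["n1", "n5"]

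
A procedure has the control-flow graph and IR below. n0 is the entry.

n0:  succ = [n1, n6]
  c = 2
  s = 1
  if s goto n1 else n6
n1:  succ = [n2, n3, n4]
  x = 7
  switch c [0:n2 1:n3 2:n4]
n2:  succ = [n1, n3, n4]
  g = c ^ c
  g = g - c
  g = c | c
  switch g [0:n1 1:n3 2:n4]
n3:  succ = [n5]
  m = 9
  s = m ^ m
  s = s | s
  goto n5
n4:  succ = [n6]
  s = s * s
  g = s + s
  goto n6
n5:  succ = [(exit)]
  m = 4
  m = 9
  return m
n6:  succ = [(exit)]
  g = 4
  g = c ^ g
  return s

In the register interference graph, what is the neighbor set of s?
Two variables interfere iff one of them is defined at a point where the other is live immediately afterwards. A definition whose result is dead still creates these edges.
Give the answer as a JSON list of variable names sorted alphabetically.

Answer: ["c", "g", "x"]

Working:
Block summaries:
  n0 def {c,s} use ∅
  n1 def {x} use {c}
  n2 def {g} use {c}
  n3 def {m,s} use ∅
  n4 def {g,s} use {s}
  n5 def {m} use ∅
  n6 def {g} use {c,s}

Live sets:
  live n0: ∅→{c,s}
  live n1: {c,s}→{c,s}
  live n2: {c,s}→{c,s}
  live n3: ∅→∅
  live n4: {c,s}→{c,s}
  live n5: ∅→∅
  live n6: {c,s}→∅

Conflict graph:
  c↔{g,s,x}
  g↔{c,s}
  m↔∅
  s↔{c,g,x}
  x↔{c,s}

N(s) = ["c", "g", "x"]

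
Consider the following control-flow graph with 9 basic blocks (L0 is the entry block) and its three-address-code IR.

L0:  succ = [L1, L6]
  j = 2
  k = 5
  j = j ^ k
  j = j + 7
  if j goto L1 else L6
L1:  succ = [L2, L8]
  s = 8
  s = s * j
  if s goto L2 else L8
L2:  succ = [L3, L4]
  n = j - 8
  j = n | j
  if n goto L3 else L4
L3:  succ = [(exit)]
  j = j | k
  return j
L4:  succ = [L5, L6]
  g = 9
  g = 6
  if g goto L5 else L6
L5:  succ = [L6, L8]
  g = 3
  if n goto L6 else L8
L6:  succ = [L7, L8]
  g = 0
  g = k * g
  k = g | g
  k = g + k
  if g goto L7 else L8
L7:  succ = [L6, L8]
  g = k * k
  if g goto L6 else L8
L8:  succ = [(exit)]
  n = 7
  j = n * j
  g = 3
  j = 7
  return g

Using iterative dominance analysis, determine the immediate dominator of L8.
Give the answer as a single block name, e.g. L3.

idom tree: L1←L0 L2←L1 L3←L2 L4←L2 L5←L4 L6←L0 L7←L6 L8←L0
Dom∩ at merges:
  L6: preds {L0,L4,L5,L7}: {L0} ∩ {L0,L1,L2,L4} ∩ {L0,L1,L2,L4,L5} ∩ {L0,L6,L7} = {L0}; idom=L0
  L8: preds {L1,L5,L6,L7}: {L0,L1} ∩ {L0,L1,L2,L4,L5} ∩ {L0,L6} ∩ {L0,L6,L7} = {L0}; idom=L0

idom(L8) = L0

Answer: L0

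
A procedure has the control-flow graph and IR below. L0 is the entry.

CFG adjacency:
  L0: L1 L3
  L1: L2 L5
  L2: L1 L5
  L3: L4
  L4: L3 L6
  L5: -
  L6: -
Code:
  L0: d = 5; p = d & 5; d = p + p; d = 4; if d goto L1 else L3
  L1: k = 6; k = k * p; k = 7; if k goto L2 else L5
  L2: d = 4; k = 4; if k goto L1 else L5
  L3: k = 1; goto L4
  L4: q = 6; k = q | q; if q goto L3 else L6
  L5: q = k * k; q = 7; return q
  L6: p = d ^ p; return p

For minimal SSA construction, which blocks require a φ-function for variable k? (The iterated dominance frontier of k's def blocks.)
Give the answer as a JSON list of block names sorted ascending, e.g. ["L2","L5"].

Answer: ["L1", "L3", "L5"]

Derivation:
idom tree: L1←L0 L2←L1 L3←L0 L4←L3 L5←L1 L6←L4
Dom∩ at merges:
  L1: preds {L0,L2}: {L0} ∩ {L0,L1,L2} = {L0}; idom=L0
  L3: preds {L0,L4}: {L0} ∩ {L0,L3,L4} = {L0}; idom=L0
  L5: preds {L1,L2}: {L0,L1} ∩ {L0,L1,L2} = {L0,L1}; idom=L1

Frontier:
  join L1 pred L0: · stop@L0
  join L1 pred L2: L2→L1 stop@L0
  join L3 pred L0: · stop@L0
  join L3 pred L4: L4→L3 stop@L0
  join L5 pred L1: · stop@L1
  join L5 pred L2: L2 stop@L1
  L0: DF=∅
  L1: DF={L1}
  L2: DF={L1,L5}
  L3: DF={L3}
  L4: DF={L3}
  L5: DF=∅
  L6: DF=∅

φ for k: defs {L1,L2,L3,L4}
  DF⁺ = {L1,L3,L5}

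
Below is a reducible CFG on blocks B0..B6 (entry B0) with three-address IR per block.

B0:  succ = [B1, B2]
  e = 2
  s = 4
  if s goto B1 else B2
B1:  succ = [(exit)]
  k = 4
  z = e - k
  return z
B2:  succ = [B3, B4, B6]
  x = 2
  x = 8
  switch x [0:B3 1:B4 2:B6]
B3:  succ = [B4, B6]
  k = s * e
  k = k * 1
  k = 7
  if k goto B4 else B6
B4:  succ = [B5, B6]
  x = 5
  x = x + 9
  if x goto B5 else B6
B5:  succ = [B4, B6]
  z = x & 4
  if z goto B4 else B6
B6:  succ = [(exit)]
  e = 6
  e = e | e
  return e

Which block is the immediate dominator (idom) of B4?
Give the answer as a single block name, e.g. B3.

Answer: B2

Analysis:
idom tree: B1←B0 B2←B0 B3←B2 B4←B2 B5←B4 B6←B2
Join-block Dom:
  B4: preds {B2,B3,B5}: {B0,B2} ∩ {B0,B2,B3} ∩ {B0,B2,B4,B5} = {B0,B2}; idom=B2
  B6: preds {B2,B3,B4,B5}: {B0,B2} ∩ {B0,B2,B3} ∩ {B0,B2,B4} ∩ {B0,B2,B4,B5} = {B0,B2}; idom=B2

idom(B4) = B2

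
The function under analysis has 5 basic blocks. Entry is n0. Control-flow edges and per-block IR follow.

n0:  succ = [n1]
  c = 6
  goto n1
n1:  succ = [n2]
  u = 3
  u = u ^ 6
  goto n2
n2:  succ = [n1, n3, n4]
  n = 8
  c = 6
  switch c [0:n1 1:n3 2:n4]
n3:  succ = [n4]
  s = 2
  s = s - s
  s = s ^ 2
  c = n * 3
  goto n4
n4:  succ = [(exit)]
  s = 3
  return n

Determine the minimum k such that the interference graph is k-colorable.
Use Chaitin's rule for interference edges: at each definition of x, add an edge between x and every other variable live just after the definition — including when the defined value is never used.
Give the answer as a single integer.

Answer: 2

Working:
Block summaries:
  n0: def={c} ue=∅
  n1: def={u} ue=∅
  n2: def={c,n} ue=∅
  n3: def={c,s} ue={n}
  n4: def={s} ue={n}

Liveness:
  live n0: ∅→∅
  live n1: ∅→∅
  live n2: ∅→{n}
  live n3: {n}→{n}
  live n4: {n}→∅

Interference:
  c↔{n}
  n↔{c,s}
  s↔{n}
  u↔∅

Colouring:
  {c,n} pairwise interfere (2-clique) ⇒ χ ≥ 2
  2-colouring: r0={n,u}  r1={c,s}
  χ = 2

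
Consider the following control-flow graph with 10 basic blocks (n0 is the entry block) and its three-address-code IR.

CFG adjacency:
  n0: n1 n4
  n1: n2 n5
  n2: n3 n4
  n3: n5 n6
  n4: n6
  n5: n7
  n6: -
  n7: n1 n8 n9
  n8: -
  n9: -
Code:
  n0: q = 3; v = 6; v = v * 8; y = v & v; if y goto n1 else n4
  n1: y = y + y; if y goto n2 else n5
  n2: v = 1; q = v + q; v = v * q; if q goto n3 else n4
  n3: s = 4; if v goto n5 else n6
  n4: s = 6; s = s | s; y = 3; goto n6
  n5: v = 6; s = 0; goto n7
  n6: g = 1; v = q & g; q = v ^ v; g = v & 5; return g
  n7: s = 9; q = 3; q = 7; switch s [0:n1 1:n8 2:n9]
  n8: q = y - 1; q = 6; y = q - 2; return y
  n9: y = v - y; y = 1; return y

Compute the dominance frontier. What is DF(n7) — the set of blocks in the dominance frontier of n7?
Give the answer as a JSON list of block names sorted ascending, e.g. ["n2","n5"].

Answer: ["n1"]

Analysis:
idom tree: n1←n0 n2←n1 n3←n2 n4←n0 n5←n1 n6←n0 n7←n5 n8←n7 n9←n7
Join-block Dom:
  n1: preds {n0,n7}: {n0} ∩ {n0,n1,n5,n7} = {n0}; idom=n0
  n4: preds {n0,n2}: {n0} ∩ {n0,n1,n2} = {n0}; idom=n0
  n5: preds {n1,n3}: {n0,n1} ∩ {n0,n1,n2,n3} = {n0,n1}; idom=n1
  n6: preds {n3,n4}: {n0,n1,n2,n3} ∩ {n0,n4} = {n0}; idom=n0

DF walk-up:
  join n1 pred n0: · stop@n0
  join n1 pred n7: n7→n5→n1 stop@n0
  join n4 pred n0: · stop@n0
  join n4 pred n2: n2→n1 stop@n0
  join n5 pred n1: · stop@n1
  join n5 pred n3: n3→n2 stop@n1
  join n6 pred n3: n3→n2→n1 stop@n0
  join n6 pred n4: n4 stop@n0
  n0: DF=∅
  n1: DF={n1,n4,n6}
  n2: DF={n4,n5,n6}
  n3: DF={n5,n6}
  n4: DF={n6}
  n5: DF={n1}
  n6: DF=∅
  n7: DF={n1}
  n8: DF=∅
  n9: DF=∅

DF(n7) = ["n1"]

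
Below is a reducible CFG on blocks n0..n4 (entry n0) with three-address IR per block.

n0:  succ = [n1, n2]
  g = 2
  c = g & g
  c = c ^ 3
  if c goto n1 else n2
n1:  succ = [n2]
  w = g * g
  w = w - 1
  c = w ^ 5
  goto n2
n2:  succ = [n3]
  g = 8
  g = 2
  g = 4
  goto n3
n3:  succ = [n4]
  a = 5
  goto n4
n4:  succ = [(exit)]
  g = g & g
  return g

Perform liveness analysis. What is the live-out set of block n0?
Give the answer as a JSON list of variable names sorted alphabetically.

Block summaries:
  n0: def={c,g} ue=∅
  n1: def={c,w} ue={g}
  n2: def={g} ue=∅
  n3: def={a} ue=∅
  n4: def={g} ue={g}

Live sets:
  live n0: ∅→{g}
  live n1: {g}→∅
  live n2: ∅→{g}
  live n3: {g}→{g}
  live n4: {g}→∅

live-out(n0) = ["g"]

Answer: ["g"]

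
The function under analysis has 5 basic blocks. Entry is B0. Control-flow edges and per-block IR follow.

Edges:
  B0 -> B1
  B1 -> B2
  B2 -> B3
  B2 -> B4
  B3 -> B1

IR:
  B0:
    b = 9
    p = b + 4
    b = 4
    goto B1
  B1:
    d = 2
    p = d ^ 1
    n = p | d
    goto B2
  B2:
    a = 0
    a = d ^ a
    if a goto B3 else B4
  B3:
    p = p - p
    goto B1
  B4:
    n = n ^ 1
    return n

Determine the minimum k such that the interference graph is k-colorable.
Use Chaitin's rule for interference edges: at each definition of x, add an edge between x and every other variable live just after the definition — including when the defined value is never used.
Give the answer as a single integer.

Answer: 4

Working:
Block summaries:
  B0: {b,p} / ∅
  B1: {d,n,p} / ∅
  B2: {a} / {d}
  B3: {p} / {p}
  B4: {n} / {n}

Live sets:
  B0: in=∅ out=∅
  B1: in=∅ out={d,n,p}
  B2: in={d,n,p} out={n,p}
  B3: in={p} out=∅
  B4: in={n} out=∅

Conflict graph:
  a↔{d,n,p}
  b↔∅
  d↔{a,n,p}
  n↔{a,d,p}
  p↔{a,d,n}

Colouring:
  {a,d,n,p} pairwise interfere (4-clique) ⇒ χ ≥ 4
  assign a→c0 b→c0 d→c1 n→c2 p→c3 — no edge inside a register ⇒ χ ≤ 4
  χ = 4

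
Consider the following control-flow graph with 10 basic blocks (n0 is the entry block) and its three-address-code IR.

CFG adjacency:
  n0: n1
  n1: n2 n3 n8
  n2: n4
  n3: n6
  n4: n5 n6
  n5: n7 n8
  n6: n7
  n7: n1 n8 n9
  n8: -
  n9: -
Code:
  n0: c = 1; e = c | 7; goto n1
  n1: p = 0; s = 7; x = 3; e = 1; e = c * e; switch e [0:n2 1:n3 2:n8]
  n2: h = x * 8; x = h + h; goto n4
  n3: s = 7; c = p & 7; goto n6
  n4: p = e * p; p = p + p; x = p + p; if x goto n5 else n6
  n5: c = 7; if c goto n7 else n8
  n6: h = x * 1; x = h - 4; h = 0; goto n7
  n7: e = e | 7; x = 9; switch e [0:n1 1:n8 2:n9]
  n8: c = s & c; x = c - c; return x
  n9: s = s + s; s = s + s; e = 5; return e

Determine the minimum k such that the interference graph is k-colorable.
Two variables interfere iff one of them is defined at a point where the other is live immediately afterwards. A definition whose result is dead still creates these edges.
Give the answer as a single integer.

Block summaries:
  n0 def {c,e} use ∅
  n1 def {e,p,s,x} use {c}
  n2 def {h,x} use {x}
  n3 def {c,s} use {p}
  n4 def {p,x} use {e,p}
  n5 def {c} use ∅
  n6 def {h,x} use {x}
  n7 def {e,x} use {e}
  n8 def {c,x} use {c,s}
  n9 def {e,s} use {s}

Liveness:
  n0 li=∅ lo={c}
  n1 li={c} lo={c,e,p,s,x}
  n2 li={c,e,p,s,x} lo={c,e,p,s}
  n3 li={e,p,x} lo={c,e,s,x}
  n4 li={c,e,p,s} lo={c,e,s,x}
  n5 li={e,s} lo={c,e,s}
  n6 li={c,e,s,x} lo={c,e,s}
  n7 li={c,e,s} lo={c,s}
  n8 li={c,s} lo=∅
  n9 li={s} lo=∅

Conflict graph:
  c: {e,h,p,s,x}
  e: {c,h,p,s,x}
  h: {c,e,p,s}
  p: {c,e,h,s,x}
  s: {c,e,h,p,x}
  x: {c,e,p,s}

Chromatic number:
  clique {c,e,h,p,s} ⇒ need ≥ 5
  5-colouring: r0={c}  r1={e}  r2={p}  r3={s}  r4={h,x}
  χ = 5

Answer: 5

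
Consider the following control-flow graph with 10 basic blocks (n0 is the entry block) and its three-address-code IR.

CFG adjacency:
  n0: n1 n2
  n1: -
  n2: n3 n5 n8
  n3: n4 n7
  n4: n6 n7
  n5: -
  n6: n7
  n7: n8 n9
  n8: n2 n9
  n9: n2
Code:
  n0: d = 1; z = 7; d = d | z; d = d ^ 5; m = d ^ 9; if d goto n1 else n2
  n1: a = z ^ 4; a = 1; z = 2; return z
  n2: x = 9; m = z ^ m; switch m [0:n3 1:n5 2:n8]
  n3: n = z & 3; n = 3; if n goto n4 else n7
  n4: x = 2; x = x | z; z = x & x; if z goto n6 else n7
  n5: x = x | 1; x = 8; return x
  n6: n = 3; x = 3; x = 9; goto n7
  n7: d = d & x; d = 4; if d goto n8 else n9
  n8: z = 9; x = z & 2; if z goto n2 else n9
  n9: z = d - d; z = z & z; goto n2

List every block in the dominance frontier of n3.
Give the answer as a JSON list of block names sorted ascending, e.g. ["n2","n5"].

Answer: ["n8", "n9"]

Working:
idom tree: n1←n0 n2←n0 n3←n2 n4←n3 n5←n2 n6←n4 n7←n3 n8←n2 n9←n2
Dom at joins:
  n2: preds {n0,n8,n9}: {n0} ∩ {n0,n2,n8} ∩ {n0,n2,n9} = {n0}; idom=n0
  n7: preds {n3,n4,n6}: {n0,n2,n3} ∩ {n0,n2,n3,n4} ∩ {n0,n2,n3,n4,n6} = {n0,n2,n3}; idom=n3
  n8: preds {n2,n7}: {n0,n2} ∩ {n0,n2,n3,n7} = {n0,n2}; idom=n2
  n9: preds {n7,n8}: {n0,n2,n3,n7} ∩ {n0,n2,n8} = {n0,n2}; idom=n2

DF walk-up:
  n2←n0: walk · to n0
  n2←n8: walk n8→n2 to n0
  n2←n9: walk n9→n2 to n0
  n7←n3: walk · to n3
  n7←n4: walk n4 to n3
  n7←n6: walk n6→n4 to n3
  n8←n2: walk · to n2
  n8←n7: walk n7→n3 to n2
  n9←n7: walk n7→n3 to n2
  n9←n8: walk n8 to n2
  n0: DF=∅
  n1: DF=∅
  n2: DF={n2}
  n3: DF={n8,n9}
  n4: DF={n7}
  n5: DF=∅
  n6: DF={n7}
  n7: DF={n8,n9}
  n8: DF={n2,n9}
  n9: DF={n2}

DF(n3) = ["n8", "n9"]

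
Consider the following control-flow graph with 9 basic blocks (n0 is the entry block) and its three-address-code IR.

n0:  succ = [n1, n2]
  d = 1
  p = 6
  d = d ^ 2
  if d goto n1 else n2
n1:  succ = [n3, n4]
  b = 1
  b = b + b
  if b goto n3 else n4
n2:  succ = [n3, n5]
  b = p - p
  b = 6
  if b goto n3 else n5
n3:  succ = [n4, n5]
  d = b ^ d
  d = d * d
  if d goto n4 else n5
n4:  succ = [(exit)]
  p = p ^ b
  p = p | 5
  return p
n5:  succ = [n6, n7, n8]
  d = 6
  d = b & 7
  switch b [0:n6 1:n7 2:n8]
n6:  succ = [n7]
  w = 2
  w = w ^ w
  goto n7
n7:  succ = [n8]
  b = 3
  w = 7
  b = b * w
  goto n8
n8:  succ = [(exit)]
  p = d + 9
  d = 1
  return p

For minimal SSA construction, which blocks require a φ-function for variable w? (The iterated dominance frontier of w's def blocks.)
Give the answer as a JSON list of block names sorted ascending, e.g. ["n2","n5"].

Answer: ["n7", "n8"]

Working:
idom tree: n1←n0 n2←n0 n3←n0 n4←n0 n5←n0 n6←n5 n7←n5 n8←n5
Dom∩ at merges:
  n3: preds {n1,n2}: {n0,n1} ∩ {n0,n2} = {n0}; idom=n0
  n4: preds {n1,n3}: {n0,n1} ∩ {n0,n3} = {n0}; idom=n0
  n5: preds {n2,n3}: {n0,n2} ∩ {n0,n3} = {n0}; idom=n0
  n7: preds {n5,n6}: {n0,n5} ∩ {n0,n5,n6} = {n0,n5}; idom=n5
  n8: preds {n5,n7}: {n0,n5} ∩ {n0,n5,n7} = {n0,n5}; idom=n5

DF walk-up:
  join n3 pred n1: n1 stop@n0
  join n3 pred n2: n2 stop@n0
  join n4 pred n1: n1 stop@n0
  join n4 pred n3: n3 stop@n0
  join n5 pred n2: n2 stop@n0
  join n5 pred n3: n3 stop@n0
  join n7 pred n5: · stop@n5
  join n7 pred n6: n6 stop@n5
  join n8 pred n5: · stop@n5
  join n8 pred n7: n7 stop@n5
  n0 → ∅
  n1 → {n3,n4}
  n2 → {n3,n5}
  n3 → {n4,n5}
  n4 → ∅
  n5 → ∅
  n6 → {n7}
  n7 → {n8}
  n8 → ∅

φ for w: defs {n6,n7}
  DF⁺ = {n7,n8}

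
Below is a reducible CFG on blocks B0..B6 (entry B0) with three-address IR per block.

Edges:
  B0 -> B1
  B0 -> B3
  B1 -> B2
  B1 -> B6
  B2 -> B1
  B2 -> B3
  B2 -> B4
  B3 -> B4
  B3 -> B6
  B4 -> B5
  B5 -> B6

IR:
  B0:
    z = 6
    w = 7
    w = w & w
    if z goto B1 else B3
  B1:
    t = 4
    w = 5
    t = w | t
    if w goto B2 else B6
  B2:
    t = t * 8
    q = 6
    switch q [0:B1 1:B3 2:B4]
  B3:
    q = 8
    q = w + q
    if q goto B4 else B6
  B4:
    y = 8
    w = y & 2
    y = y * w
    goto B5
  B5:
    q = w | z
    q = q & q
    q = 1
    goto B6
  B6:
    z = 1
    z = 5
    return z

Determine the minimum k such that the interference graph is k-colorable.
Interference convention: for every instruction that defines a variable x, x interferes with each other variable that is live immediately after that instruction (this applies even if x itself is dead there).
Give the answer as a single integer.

def/use:
  B0: {w,z} / ∅
  B1: {t,w} / ∅
  B2: {q,t} / {t}
  B3: {q} / {w}
  B4: {w,y} / ∅
  B5: {q} / {w,z}
  B6: {z} / ∅

Liveness:
  B0: in=∅ out={w,z}
  B1: in={z} out={t,w,z}
  B2: in={t,w,z} out={w,z}
  B3: in={w,z} out={z}
  B4: in={z} out={w,z}
  B5: in={w,z} out=∅
  B6: in=∅ out=∅

Interfere edges:
  q — {w,z}
  t — {w,z}
  w — {q,t,y,z}
  y — {w,z}
  z — {q,t,w,y}

Colouring:
  clique {q,w,z} ⇒ need ≥ 3
  assign q→r2 t→r2 w→r0 y→r2 z→r1 — no edge inside a register ⇒ χ ≤ 3
  χ = 3

Answer: 3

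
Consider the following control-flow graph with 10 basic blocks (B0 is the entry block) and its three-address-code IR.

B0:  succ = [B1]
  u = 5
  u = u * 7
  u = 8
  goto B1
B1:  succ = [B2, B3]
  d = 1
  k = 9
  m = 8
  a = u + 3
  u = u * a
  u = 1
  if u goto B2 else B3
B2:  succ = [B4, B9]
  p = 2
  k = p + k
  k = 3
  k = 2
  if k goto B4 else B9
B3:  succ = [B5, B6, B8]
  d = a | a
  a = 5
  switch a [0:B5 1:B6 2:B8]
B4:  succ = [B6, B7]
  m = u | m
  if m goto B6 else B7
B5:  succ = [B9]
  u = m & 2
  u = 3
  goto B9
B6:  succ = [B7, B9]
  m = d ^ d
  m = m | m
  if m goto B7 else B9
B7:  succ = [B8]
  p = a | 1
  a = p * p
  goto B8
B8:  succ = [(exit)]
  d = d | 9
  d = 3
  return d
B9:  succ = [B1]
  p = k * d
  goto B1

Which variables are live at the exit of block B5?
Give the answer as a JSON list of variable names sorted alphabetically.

Answer: ["d", "k", "u"]

Working:
def/use:
  B0 def {u} use ∅
  B1 def {a,d,k,m,u} use {u}
  B2 def {k,p} use {k}
  B3 def {a,d} use {a}
  B4 def {m} use {m,u}
  B5 def {u} use {m}
  B6 def {m} use {d}
  B7 def {a,p} use {a}
  B8 def {d} use {d}
  B9 def {p} use {d,k}

Live sets:
  B0 li=∅ lo={u}
  B1 li={u} lo={a,d,k,m,u}
  B2 li={a,d,k,m,u} lo={a,d,k,m,u}
  B3 li={a,k,m,u} lo={a,d,k,m,u}
  B4 li={a,d,k,m,u} lo={a,d,k,u}
  B5 li={d,k,m} lo={d,k,u}
  B6 li={a,d,k,u} lo={a,d,k,u}
  B7 li={a,d} lo={d}
  B8 li={d} lo=∅
  B9 li={d,k,u} lo={u}

live-out(B5) = ["d", "k", "u"]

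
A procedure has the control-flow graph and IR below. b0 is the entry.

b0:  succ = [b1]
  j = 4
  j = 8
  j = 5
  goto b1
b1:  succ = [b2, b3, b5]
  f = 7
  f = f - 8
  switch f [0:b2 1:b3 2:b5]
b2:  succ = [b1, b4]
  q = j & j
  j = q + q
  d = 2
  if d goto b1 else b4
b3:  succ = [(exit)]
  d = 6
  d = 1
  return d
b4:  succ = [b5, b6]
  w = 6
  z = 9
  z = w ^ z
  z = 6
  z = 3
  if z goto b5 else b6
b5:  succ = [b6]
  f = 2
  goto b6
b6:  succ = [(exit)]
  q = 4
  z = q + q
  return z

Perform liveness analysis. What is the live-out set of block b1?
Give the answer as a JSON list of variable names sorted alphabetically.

Answer: ["j"]

Working:
def/use:
  b0 def {j} use ∅
  b1 def {f} use ∅
  b2 def {d,j,q} use {j}
  b3 def {d} use ∅
  b4 def {w,z} use ∅
  b5 def {f} use ∅
  b6 def {q,z} use ∅

Backward fixpoint:
  b0: in=∅ out={j}
  b1: in={j} out={j}
  b2: in={j} out={j}
  b3: in=∅ out=∅
  b4: in=∅ out=∅
  b5: in=∅ out=∅
  b6: in=∅ out=∅

live-out(b1) = ["j"]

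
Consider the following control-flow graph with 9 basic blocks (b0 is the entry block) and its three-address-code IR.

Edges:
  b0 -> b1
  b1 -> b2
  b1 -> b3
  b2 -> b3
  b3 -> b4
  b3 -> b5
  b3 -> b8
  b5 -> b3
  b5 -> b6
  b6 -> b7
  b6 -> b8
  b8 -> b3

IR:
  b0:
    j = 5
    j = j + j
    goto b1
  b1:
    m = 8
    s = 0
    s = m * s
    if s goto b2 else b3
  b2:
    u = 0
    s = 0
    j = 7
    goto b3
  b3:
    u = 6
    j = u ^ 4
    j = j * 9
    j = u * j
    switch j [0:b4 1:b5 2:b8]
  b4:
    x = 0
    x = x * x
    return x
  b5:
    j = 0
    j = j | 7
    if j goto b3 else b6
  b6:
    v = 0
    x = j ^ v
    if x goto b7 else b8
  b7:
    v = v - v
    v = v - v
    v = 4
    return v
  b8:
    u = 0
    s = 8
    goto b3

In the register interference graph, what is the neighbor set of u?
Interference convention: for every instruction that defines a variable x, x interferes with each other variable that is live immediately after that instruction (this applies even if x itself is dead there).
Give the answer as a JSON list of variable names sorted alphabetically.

Answer: ["j"]

Analysis:
Block summaries:
  b0: {j} / ∅
  b1: {m,s} / ∅
  b2: {j,s,u} / ∅
  b3: {j,u} / ∅
  b4: {x} / ∅
  b5: {j} / ∅
  b6: {v,x} / {j}
  b7: {v} / {v}
  b8: {s,u} / ∅

Liveness:
  live b0: ∅→∅
  live b1: ∅→∅
  live b2: ∅→∅
  live b3: ∅→∅
  live b4: ∅→∅
  live b5: ∅→{j}
  live b6: {j}→{v}
  live b7: {v}→∅
  live b8: ∅→∅

Conflict graph:
  j: {u,v}
  m: {s}
  s: {m}
  u: {j}
  v: {j,x}
  x: {v}

N(u) = ["j"]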